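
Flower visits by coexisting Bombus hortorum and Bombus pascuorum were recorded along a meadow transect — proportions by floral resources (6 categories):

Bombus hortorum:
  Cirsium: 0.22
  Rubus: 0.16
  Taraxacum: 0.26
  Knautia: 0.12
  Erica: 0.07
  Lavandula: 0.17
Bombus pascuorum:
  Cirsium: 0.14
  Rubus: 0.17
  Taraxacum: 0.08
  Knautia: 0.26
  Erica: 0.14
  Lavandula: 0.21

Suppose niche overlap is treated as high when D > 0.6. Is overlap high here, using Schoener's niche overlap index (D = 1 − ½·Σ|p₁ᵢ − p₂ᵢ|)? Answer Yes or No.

Yes

Σ|p₁ᵢ − p₂ᵢ| = 0.08 + 0.01 + 0.18 + 0.14 + 0.07 + 0.04 = 0.52
D = 1 − ½ × 0.52 = 1 − 0.260 = 0.7400
D = 0.7400 > 0.6 → Yes.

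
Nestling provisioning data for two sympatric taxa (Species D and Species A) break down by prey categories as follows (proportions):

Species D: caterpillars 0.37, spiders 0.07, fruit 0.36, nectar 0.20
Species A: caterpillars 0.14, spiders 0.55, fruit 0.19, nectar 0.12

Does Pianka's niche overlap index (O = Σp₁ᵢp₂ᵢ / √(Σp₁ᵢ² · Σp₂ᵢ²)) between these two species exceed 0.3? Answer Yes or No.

Yes

Σ p₁ᵢp₂ᵢ = 0.0518 + 0.0385 + 0.0684 + 0.0240 = 0.1827
Σp_1ᵢ² = 0.37² + 0.07² + 0.36² + 0.20² = 0.1369 + 0.0049 + 0.1296 + 0.0400 = 0.3114
Σp_2ᵢ² = 0.14² + 0.55² + 0.19² + 0.12² = 0.0196 + 0.3025 + 0.0361 + 0.0144 = 0.3726
O = 0.1827 / √(0.3114 × 0.3726) = 0.1827 / 0.34063 = 0.5364
O = 0.5364 > 0.3 → Yes.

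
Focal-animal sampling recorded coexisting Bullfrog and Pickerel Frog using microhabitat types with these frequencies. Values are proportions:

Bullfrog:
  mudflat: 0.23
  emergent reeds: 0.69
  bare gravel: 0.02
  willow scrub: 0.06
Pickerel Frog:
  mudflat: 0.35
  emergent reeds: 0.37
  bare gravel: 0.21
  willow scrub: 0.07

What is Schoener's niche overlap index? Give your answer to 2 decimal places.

Σ|p₁ᵢ − p₂ᵢ| = 0.12 + 0.32 + 0.19 + 0.01 = 0.64
D = 1 − ½ × 0.64 = 1 − 0.320 = 0.6800

0.68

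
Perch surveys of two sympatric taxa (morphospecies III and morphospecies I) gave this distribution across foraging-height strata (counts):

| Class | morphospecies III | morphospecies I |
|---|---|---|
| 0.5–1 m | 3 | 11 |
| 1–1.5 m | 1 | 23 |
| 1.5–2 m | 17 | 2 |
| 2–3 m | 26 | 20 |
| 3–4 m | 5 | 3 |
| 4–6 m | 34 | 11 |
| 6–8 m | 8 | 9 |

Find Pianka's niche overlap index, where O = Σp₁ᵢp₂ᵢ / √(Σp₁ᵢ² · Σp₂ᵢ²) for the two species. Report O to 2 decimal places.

Proportions for morphospecies III (n=94): 3/94=0.0319, 1/94=0.0106, 17/94=0.1809, 26/94=0.2766, 5/94=0.0532, 34/94=0.3617, 8/94=0.0851
Proportions for morphospecies I (n=79): 11/79=0.1392, 23/79=0.2911, 2/79=0.0253, 20/79=0.2532, 3/79=0.0380, 11/79=0.1392, 9/79=0.1139
Σ p₁ᵢp₂ᵢ = 0.004440 + 0.003086 + 0.004577 + 0.070035 + 0.002022 + 0.050349 + 0.009693 = 0.144202
Σp_1ᵢ² = 0.0319² + 0.0106² + 0.1809² + 0.2766² + 0.0532² + 0.3617² + 0.0851² = 0.001018 + 0.000112 + 0.032725 + 0.076508 + 0.002830 + 0.130827 + 0.007242 = 0.251262
Σp_2ᵢ² = 0.1392² + 0.2911² + 0.0253² + 0.2532² + 0.0380² + 0.1392² + 0.1139² = 0.019377 + 0.084739 + 0.000640 + 0.064110 + 0.001444 + 0.019377 + 0.012973 = 0.202660
O = 0.144202 / √(0.251262 × 0.202660) = 0.144202 / 0.2256563 = 0.6390

0.64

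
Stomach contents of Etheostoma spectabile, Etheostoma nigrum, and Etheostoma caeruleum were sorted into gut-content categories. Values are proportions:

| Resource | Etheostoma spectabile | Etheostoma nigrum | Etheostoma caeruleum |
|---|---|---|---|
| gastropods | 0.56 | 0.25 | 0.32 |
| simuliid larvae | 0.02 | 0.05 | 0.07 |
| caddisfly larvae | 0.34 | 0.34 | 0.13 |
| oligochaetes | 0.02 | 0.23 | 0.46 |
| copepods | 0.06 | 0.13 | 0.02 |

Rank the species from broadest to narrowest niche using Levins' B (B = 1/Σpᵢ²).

Etheostoma nigrum > Etheostoma caeruleum > Etheostoma spectabile

Σp_specᵢ² = 0.56² + 0.02² + 0.34² + 0.02² + 0.06² = 0.3136 + 0.0004 + 0.1156 + 0.0004 + 0.0036 = 0.4336
B_spec = 1 / 0.4336 = 2.3063
Σp_nigrᵢ² = 0.25² + 0.05² + 0.34² + 0.23² + 0.13² = 0.0625 + 0.0025 + 0.1156 + 0.0529 + 0.0169 = 0.2504
B_nigr = 1 / 0.2504 = 3.9936
Σp_caerᵢ² = 0.32² + 0.07² + 0.13² + 0.46² + 0.02² = 0.1024 + 0.0049 + 0.0169 + 0.2116 + 0.0004 = 0.3362
B_caer = 1 / 0.3362 = 2.9744
Ranking by B (broadest → narrowest): Etheostoma nigrum (3.99) > Etheostoma caeruleum (2.97) > Etheostoma spectabile (2.31)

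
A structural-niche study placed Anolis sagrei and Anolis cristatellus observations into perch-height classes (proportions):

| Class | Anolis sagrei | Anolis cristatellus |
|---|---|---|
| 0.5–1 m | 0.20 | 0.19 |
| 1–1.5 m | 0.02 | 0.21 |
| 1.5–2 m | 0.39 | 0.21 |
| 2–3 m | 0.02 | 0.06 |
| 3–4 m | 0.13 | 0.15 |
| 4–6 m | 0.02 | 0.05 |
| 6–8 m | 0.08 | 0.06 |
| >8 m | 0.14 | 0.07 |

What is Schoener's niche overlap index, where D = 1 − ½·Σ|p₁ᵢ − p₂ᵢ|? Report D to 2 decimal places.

0.72

Σ|p₁ᵢ − p₂ᵢ| = 0.01 + 0.19 + 0.18 + 0.04 + 0.02 + 0.03 + 0.02 + 0.07 = 0.56
D = 1 − ½ × 0.56 = 1 − 0.280 = 0.7200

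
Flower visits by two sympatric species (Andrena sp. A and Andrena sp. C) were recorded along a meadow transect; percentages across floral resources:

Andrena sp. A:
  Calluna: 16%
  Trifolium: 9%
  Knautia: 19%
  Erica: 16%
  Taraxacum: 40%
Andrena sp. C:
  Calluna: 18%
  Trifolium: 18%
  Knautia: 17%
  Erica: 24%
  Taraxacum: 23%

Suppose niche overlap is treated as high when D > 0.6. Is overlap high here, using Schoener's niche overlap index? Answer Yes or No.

Yes

Convert percentages to proportions (divide by 100).
Σ|p₁ᵢ − p₂ᵢ| = 0.02 + 0.09 + 0.02 + 0.08 + 0.17 = 0.38
D = 1 − ½ × 0.38 = 1 − 0.190 = 0.8100
D = 0.8100 > 0.6 → Yes.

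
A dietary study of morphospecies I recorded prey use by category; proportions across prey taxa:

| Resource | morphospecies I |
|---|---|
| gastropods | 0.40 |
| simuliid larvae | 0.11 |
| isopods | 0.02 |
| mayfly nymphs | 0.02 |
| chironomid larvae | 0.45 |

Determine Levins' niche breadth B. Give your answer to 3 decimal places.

Σpᵢ² = 0.40² + 0.11² + 0.02² + 0.02² + 0.45² = 0.1600 + 0.0121 + 0.0004 + 0.0004 + 0.2025 = 0.3754
B = 1 / 0.3754 = 2.66383

2.664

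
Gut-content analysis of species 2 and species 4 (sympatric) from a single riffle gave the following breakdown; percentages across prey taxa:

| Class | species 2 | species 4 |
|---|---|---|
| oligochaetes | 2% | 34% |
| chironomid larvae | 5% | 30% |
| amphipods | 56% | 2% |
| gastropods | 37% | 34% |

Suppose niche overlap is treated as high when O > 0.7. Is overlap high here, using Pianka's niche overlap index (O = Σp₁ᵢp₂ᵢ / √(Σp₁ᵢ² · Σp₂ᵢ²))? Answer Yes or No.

No

Convert percentages to proportions (divide by 100).
Σ p₁ᵢp₂ᵢ = 0.0068 + 0.0150 + 0.0112 + 0.1258 = 0.1588
Σp_1ᵢ² = 0.02² + 0.05² + 0.56² + 0.37² = 0.0004 + 0.0025 + 0.3136 + 0.1369 = 0.4534
Σp_2ᵢ² = 0.34² + 0.30² + 0.02² + 0.34² = 0.1156 + 0.0900 + 0.0004 + 0.1156 = 0.3216
O = 0.1588 / √(0.4534 × 0.3216) = 0.1588 / 0.38186 = 0.4159
O = 0.4159 < 0.7 → No.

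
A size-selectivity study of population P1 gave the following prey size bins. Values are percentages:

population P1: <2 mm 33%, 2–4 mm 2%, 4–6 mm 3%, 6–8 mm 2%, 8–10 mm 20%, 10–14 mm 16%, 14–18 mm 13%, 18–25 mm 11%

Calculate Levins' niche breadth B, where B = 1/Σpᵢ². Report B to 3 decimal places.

4.873

Convert percentages to proportions (divide by 100).
Σpᵢ² = 0.33² + 0.02² + 0.03² + 0.02² + 0.20² + 0.16² + 0.13² + 0.11² = 0.1089 + 0.0004 + 0.0009 + 0.0004 + 0.0400 + 0.0256 + 0.0169 + 0.0121 = 0.2052
B = 1 / 0.2052 = 4.87329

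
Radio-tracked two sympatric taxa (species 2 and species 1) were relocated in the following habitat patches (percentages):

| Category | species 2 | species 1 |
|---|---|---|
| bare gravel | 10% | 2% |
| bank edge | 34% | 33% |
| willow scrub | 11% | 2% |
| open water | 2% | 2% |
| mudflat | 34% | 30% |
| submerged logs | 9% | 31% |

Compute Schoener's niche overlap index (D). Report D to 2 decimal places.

Convert percentages to proportions (divide by 100).
Σ|p₁ᵢ − p₂ᵢ| = 0.08 + 0.01 + 0.09 + 0.00 + 0.04 + 0.22 = 0.44
D = 1 − ½ × 0.44 = 1 − 0.220 = 0.7800

0.78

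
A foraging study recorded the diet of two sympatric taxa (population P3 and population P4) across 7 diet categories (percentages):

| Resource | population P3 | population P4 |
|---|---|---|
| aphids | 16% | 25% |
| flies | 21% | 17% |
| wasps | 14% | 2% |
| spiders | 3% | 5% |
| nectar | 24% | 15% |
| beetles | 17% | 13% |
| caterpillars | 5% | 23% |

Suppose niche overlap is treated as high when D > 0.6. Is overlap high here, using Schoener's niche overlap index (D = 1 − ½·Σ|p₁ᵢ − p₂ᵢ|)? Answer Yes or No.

Convert percentages to proportions (divide by 100).
Σ|p₁ᵢ − p₂ᵢ| = 0.09 + 0.04 + 0.12 + 0.02 + 0.09 + 0.04 + 0.18 = 0.58
D = 1 − ½ × 0.58 = 1 − 0.290 = 0.7100
D = 0.7100 > 0.6 → Yes.

Yes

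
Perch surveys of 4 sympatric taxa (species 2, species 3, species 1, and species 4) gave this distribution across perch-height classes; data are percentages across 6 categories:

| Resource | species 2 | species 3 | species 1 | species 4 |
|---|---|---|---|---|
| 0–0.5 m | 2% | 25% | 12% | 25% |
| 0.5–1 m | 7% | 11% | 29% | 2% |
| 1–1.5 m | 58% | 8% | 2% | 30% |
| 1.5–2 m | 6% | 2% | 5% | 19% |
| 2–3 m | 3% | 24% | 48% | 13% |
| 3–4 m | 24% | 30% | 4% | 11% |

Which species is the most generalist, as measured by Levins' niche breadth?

species 4

Convert percentages to proportions (divide by 100).
Σp_2ᵢ² = 0.02² + 0.07² + 0.58² + 0.06² + 0.03² + 0.24² = 0.0004 + 0.0049 + 0.3364 + 0.0036 + 0.0009 + 0.0576 = 0.4038
B_2 = 1 / 0.4038 = 2.4765
Σp_3ᵢ² = 0.25² + 0.11² + 0.08² + 0.02² + 0.24² + 0.30² = 0.0625 + 0.0121 + 0.0064 + 0.0004 + 0.0576 + 0.0900 = 0.2290
B_3 = 1 / 0.2290 = 4.3668
Σp_1ᵢ² = 0.12² + 0.29² + 0.02² + 0.05² + 0.48² + 0.04² = 0.0144 + 0.0841 + 0.0004 + 0.0025 + 0.2304 + 0.0016 = 0.3334
B_1 = 1 / 0.3334 = 2.9994
Σp_4ᵢ² = 0.25² + 0.02² + 0.30² + 0.19² + 0.13² + 0.11² = 0.0625 + 0.0004 + 0.0900 + 0.0361 + 0.0169 + 0.0121 = 0.2180
B_4 = 1 / 0.2180 = 4.5872
Highest B → broadest niche (most generalist): species 4 (B = 4.59).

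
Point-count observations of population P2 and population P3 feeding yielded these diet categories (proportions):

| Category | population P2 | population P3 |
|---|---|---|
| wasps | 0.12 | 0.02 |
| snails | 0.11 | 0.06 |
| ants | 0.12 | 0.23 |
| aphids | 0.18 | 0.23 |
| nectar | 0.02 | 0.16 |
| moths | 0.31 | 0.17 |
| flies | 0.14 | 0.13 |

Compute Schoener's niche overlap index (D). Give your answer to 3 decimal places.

0.700

Σ|p₁ᵢ − p₂ᵢ| = 0.10 + 0.05 + 0.11 + 0.05 + 0.14 + 0.14 + 0.01 = 0.60
D = 1 − ½ × 0.60 = 1 − 0.300 = 0.70000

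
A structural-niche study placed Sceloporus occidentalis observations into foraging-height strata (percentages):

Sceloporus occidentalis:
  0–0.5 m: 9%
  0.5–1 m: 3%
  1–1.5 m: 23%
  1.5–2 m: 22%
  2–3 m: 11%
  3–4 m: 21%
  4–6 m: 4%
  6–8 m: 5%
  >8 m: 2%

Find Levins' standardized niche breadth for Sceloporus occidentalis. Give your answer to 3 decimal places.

Convert percentages to proportions (divide by 100).
Σpᵢ² = 0.09² + 0.03² + 0.23² + 0.22² + 0.11² + 0.21² + 0.04² + 0.05² + 0.02² = 0.0081 + 0.0009 + 0.0529 + 0.0484 + 0.0121 + 0.0441 + 0.0016 + 0.0025 + 0.0004 = 0.1710
B = 1 / 0.1710 = 5.84795
Bₛ = (B − 1)/(n − 1) = (5.84795 − 1)/(9 − 1) = 4.84795/8 = 0.60599

0.606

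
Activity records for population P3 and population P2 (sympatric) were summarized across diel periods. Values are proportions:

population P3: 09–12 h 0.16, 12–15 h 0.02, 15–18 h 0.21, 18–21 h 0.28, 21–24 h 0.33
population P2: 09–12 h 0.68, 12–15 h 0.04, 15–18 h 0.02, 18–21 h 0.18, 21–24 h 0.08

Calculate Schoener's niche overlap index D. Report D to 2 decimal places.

0.46

Σ|p₁ᵢ − p₂ᵢ| = 0.52 + 0.02 + 0.19 + 0.10 + 0.25 = 1.08
D = 1 − ½ × 1.08 = 1 − 0.540 = 0.4600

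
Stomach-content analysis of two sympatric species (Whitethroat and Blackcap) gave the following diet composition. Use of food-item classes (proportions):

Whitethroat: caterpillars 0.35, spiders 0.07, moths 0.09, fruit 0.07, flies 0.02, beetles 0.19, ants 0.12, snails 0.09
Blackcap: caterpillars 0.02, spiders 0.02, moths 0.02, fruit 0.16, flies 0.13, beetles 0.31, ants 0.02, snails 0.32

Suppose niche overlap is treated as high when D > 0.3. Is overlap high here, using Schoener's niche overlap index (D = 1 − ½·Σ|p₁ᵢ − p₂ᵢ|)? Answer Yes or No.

Yes

Σ|p₁ᵢ − p₂ᵢ| = 0.33 + 0.05 + 0.07 + 0.09 + 0.11 + 0.12 + 0.10 + 0.23 = 1.10
D = 1 − ½ × 1.10 = 1 − 0.550 = 0.4500
D = 0.4500 > 0.3 → Yes.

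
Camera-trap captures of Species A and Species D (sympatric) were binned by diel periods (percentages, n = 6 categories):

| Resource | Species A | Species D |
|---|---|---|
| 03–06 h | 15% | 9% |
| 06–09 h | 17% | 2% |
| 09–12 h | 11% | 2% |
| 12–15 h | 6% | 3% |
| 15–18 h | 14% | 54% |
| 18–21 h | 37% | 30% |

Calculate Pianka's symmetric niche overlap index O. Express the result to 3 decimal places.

0.701

Convert percentages to proportions (divide by 100).
Σ p₁ᵢp₂ᵢ = 0.0135 + 0.0034 + 0.0022 + 0.0018 + 0.0756 + 0.1110 = 0.2075
Σp_1ᵢ² = 0.15² + 0.17² + 0.11² + 0.06² + 0.14² + 0.37² = 0.0225 + 0.0289 + 0.0121 + 0.0036 + 0.0196 + 0.1369 = 0.2236
Σp_2ᵢ² = 0.09² + 0.02² + 0.02² + 0.03² + 0.54² + 0.30² = 0.0081 + 0.0004 + 0.0004 + 0.0009 + 0.2916 + 0.0900 = 0.3914
O = 0.2075 / √(0.2236 × 0.3914) = 0.2075 / 0.295833 = 0.70141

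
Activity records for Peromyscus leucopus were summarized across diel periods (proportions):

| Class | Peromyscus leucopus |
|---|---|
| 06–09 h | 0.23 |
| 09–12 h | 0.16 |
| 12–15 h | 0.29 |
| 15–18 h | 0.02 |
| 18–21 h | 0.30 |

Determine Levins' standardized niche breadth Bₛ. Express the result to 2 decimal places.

Σpᵢ² = 0.23² + 0.16² + 0.29² + 0.02² + 0.30² = 0.0529 + 0.0256 + 0.0841 + 0.0004 + 0.0900 = 0.2530
B = 1 / 0.2530 = 3.9526
Bₛ = (B − 1)/(n − 1) = (3.9526 − 1)/(5 − 1) = 2.9526/4 = 0.7382

0.74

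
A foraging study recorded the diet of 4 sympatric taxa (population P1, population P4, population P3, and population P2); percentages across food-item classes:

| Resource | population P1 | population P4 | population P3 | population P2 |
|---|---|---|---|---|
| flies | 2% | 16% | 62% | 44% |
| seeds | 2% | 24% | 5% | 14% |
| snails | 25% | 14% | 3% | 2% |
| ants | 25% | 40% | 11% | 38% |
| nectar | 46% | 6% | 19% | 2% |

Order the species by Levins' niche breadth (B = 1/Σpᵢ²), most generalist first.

Convert percentages to proportions (divide by 100).
Σp_P1ᵢ² = 0.02² + 0.02² + 0.25² + 0.25² + 0.46² = 0.0004 + 0.0004 + 0.0625 + 0.0625 + 0.2116 = 0.3374
B_P1 = 1 / 0.3374 = 2.9638
Σp_P4ᵢ² = 0.16² + 0.24² + 0.14² + 0.40² + 0.06² = 0.0256 + 0.0576 + 0.0196 + 0.1600 + 0.0036 = 0.2664
B_P4 = 1 / 0.2664 = 3.7538
Σp_P3ᵢ² = 0.62² + 0.05² + 0.03² + 0.11² + 0.19² = 0.3844 + 0.0025 + 0.0009 + 0.0121 + 0.0361 = 0.4360
B_P3 = 1 / 0.4360 = 2.2936
Σp_P2ᵢ² = 0.44² + 0.14² + 0.02² + 0.38² + 0.02² = 0.1936 + 0.0196 + 0.0004 + 0.1444 + 0.0004 = 0.3584
B_P2 = 1 / 0.3584 = 2.7902
Ranking by B (broadest → narrowest): population P4 (3.75) > population P1 (2.96) > population P2 (2.79) > population P3 (2.29)

population P4 > population P1 > population P2 > population P3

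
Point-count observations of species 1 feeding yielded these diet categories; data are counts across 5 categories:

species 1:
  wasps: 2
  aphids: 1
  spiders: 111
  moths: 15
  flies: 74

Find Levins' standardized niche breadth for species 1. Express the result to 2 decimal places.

Proportions for species 1 (n=203): 2/203=0.0099, 1/203=0.0049, 111/203=0.5468, 15/203=0.0739, 74/203=0.3645
Σpᵢ² = 0.0099² + 0.0049² + 0.5468² + 0.0739² + 0.3645² = 0.000098 + 0.000024 + 0.298990 + 0.005461 + 0.132860 = 0.437433
B = 1 / 0.437433 = 2.2861
Bₛ = (B − 1)/(n − 1) = (2.2861 − 1)/(5 − 1) = 1.2861/4 = 0.3215

0.32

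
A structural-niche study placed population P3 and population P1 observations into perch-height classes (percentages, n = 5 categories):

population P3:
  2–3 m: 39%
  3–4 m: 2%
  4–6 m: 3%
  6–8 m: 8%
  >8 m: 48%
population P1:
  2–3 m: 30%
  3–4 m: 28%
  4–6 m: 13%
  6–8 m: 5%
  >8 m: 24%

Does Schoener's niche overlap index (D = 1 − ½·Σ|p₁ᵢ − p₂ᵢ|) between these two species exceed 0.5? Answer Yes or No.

Yes

Convert percentages to proportions (divide by 100).
Σ|p₁ᵢ − p₂ᵢ| = 0.09 + 0.26 + 0.10 + 0.03 + 0.24 = 0.72
D = 1 − ½ × 0.72 = 1 − 0.360 = 0.6400
D = 0.6400 > 0.5 → Yes.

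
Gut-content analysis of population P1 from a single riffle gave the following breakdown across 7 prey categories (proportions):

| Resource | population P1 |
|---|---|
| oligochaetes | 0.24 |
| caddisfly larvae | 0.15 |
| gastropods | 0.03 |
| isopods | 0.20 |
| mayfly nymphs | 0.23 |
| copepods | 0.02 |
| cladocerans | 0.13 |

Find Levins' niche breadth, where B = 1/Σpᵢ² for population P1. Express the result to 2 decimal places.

5.23

Σpᵢ² = 0.24² + 0.15² + 0.03² + 0.20² + 0.23² + 0.02² + 0.13² = 0.0576 + 0.0225 + 0.0009 + 0.0400 + 0.0529 + 0.0004 + 0.0169 = 0.1912
B = 1 / 0.1912 = 5.2301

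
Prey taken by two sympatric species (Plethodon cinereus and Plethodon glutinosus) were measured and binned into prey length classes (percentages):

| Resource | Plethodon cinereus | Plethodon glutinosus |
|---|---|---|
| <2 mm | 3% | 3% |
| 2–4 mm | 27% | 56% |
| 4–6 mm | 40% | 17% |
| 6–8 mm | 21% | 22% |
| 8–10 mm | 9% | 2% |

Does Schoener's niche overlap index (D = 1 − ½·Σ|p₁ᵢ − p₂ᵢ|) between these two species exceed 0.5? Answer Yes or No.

Convert percentages to proportions (divide by 100).
Σ|p₁ᵢ − p₂ᵢ| = 0.00 + 0.29 + 0.23 + 0.01 + 0.07 = 0.60
D = 1 − ½ × 0.60 = 1 − 0.300 = 0.7000
D = 0.7000 > 0.5 → Yes.

Yes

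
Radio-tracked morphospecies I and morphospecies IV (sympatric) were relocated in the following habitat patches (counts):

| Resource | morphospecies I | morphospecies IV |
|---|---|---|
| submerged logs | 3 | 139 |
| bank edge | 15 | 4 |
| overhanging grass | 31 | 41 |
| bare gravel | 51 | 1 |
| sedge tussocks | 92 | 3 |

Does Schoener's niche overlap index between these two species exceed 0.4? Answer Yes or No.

No

Proportions for morphospecies I (n=192): 3/192=0.0156, 15/192=0.0781, 31/192=0.1615, 51/192=0.2656, 92/192=0.4792
Proportions for morphospecies IV (n=188): 139/188=0.7394, 4/188=0.0213, 41/188=0.2181, 1/188=0.0053, 3/188=0.0160
Σ|p₁ᵢ − p₂ᵢ| = 0.7238 + 0.0568 + 0.0566 + 0.2603 + 0.4632 = 1.5607
D = 1 − ½ × 1.5607 = 1 − 0.78035 = 0.21965
D = 0.21965 < 0.4 → No.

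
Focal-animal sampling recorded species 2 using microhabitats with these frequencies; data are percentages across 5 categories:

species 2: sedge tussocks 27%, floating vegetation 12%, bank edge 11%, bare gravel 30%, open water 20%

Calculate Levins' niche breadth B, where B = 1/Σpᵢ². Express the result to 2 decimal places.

Convert percentages to proportions (divide by 100).
Σpᵢ² = 0.27² + 0.12² + 0.11² + 0.30² + 0.20² = 0.0729 + 0.0144 + 0.0121 + 0.0900 + 0.0400 = 0.2294
B = 1 / 0.2294 = 4.3592

4.36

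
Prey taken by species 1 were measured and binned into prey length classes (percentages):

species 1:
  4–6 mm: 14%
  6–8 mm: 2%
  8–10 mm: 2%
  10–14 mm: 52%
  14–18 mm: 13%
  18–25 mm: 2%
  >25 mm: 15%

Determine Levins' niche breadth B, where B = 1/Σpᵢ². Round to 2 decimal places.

3.02

Convert percentages to proportions (divide by 100).
Σpᵢ² = 0.14² + 0.02² + 0.02² + 0.52² + 0.13² + 0.02² + 0.15² = 0.0196 + 0.0004 + 0.0004 + 0.2704 + 0.0169 + 0.0004 + 0.0225 = 0.3306
B = 1 / 0.3306 = 3.0248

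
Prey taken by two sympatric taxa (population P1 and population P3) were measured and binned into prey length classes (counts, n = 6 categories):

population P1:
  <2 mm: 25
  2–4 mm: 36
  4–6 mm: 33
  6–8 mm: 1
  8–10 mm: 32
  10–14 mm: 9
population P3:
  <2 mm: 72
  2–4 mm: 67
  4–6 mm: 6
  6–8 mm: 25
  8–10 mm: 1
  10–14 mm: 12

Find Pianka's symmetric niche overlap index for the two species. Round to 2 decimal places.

Proportions for population P1 (n=136): 25/136=0.1838, 36/136=0.2647, 33/136=0.2426, 1/136=0.0074, 32/136=0.2353, 9/136=0.0662
Proportions for population P3 (n=183): 72/183=0.3934, 67/183=0.3661, 6/183=0.0328, 25/183=0.1366, 1/183=0.0055, 12/183=0.0656
Σ p₁ᵢp₂ᵢ = 0.072307 + 0.096907 + 0.007957 + 0.001011 + 0.001294 + 0.004343 = 0.183819
Σp_1ᵢ² = 0.1838² + 0.2647² + 0.2426² + 0.0074² + 0.2353² + 0.0662² = 0.033782 + 0.070066 + 0.058855 + 0.000055 + 0.055366 + 0.004382 = 0.222506
Σp_2ᵢ² = 0.3934² + 0.3661² + 0.0328² + 0.1366² + 0.0055² + 0.0656² = 0.154764 + 0.134029 + 0.001076 + 0.018660 + 0.000030 + 0.004303 = 0.312862
O = 0.183819 / √(0.222506 × 0.312862) = 0.183819 / 0.2638440 = 0.6967

0.70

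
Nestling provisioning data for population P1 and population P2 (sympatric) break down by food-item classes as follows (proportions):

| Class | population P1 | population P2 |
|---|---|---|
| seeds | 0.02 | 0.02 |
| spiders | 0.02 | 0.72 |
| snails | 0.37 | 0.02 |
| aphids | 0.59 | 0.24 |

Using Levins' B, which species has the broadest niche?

Σp_P1ᵢ² = 0.02² + 0.02² + 0.37² + 0.59² = 0.0004 + 0.0004 + 0.1369 + 0.3481 = 0.4858
B_P1 = 1 / 0.4858 = 2.0585
Σp_P2ᵢ² = 0.02² + 0.72² + 0.02² + 0.24² = 0.0004 + 0.5184 + 0.0004 + 0.0576 = 0.5768
B_P2 = 1 / 0.5768 = 1.7337
Highest B → broadest niche (most generalist): population P1 (B = 2.06).

population P1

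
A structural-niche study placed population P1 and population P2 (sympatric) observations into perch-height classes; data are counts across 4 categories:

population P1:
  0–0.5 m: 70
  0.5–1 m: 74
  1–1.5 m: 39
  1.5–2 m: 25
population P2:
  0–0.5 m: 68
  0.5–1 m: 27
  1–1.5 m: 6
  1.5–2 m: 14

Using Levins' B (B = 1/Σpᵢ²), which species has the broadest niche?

population P1

Proportions for population P1 (n=208): 70/208=0.3365, 74/208=0.3558, 39/208=0.1875, 25/208=0.1202
Proportions for population P2 (n=115): 68/115=0.5913, 27/115=0.2348, 6/115=0.0522, 14/115=0.1217
Σp_P1ᵢ² = 0.3365² + 0.3558² + 0.1875² + 0.1202² = 0.113232 + 0.126594 + 0.035156 + 0.014448 = 0.289430
B_P1 = 1 / 0.289430 = 3.4551
Σp_P2ᵢ² = 0.5913² + 0.2348² + 0.0522² + 0.1217² = 0.349636 + 0.055131 + 0.002725 + 0.014811 = 0.422303
B_P2 = 1 / 0.422303 = 2.3680
Highest B → broadest niche (most generalist): population P1 (B = 3.46).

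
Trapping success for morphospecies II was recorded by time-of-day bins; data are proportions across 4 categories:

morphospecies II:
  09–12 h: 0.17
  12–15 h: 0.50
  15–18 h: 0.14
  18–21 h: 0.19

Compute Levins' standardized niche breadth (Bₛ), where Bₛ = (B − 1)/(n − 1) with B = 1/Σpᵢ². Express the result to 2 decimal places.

0.66

Σpᵢ² = 0.17² + 0.50² + 0.14² + 0.19² = 0.0289 + 0.2500 + 0.0196 + 0.0361 = 0.3346
B = 1 / 0.3346 = 2.9886
Bₛ = (B − 1)/(n − 1) = (2.9886 − 1)/(4 − 1) = 1.9886/3 = 0.6629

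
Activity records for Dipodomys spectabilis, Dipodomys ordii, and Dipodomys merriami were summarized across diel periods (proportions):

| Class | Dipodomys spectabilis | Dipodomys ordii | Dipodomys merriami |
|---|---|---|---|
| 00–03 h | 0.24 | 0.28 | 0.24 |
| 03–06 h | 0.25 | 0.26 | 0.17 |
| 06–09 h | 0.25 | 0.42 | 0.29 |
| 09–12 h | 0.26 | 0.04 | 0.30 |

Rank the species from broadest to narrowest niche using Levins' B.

Dipodomys spectabilis > Dipodomys merriami > Dipodomys ordii

Σp_specᵢ² = 0.24² + 0.25² + 0.25² + 0.26² = 0.0576 + 0.0625 + 0.0625 + 0.0676 = 0.2502
B_spec = 1 / 0.2502 = 3.9968
Σp_ordiᵢ² = 0.28² + 0.26² + 0.42² + 0.04² = 0.0784 + 0.0676 + 0.1764 + 0.0016 = 0.3240
B_ordi = 1 / 0.3240 = 3.0864
Σp_merrᵢ² = 0.24² + 0.17² + 0.29² + 0.30² = 0.0576 + 0.0289 + 0.0841 + 0.0900 = 0.2606
B_merr = 1 / 0.2606 = 3.8373
Ranking by B (broadest → narrowest): Dipodomys spectabilis (4.00) > Dipodomys merriami (3.84) > Dipodomys ordii (3.09)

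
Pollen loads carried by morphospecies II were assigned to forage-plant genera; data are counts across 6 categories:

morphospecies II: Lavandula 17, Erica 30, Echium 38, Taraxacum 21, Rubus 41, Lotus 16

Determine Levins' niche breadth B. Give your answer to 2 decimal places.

5.30

Proportions for morphospecies II (n=163): 17/163=0.1043, 30/163=0.1840, 38/163=0.2331, 21/163=0.1288, 41/163=0.2515, 16/163=0.0982
Σpᵢ² = 0.1043² + 0.1840² + 0.2331² + 0.1288² + 0.2515² + 0.0982² = 0.010878 + 0.033856 + 0.054336 + 0.016589 + 0.063252 + 0.009643 = 0.188554
B = 1 / 0.188554 = 5.3035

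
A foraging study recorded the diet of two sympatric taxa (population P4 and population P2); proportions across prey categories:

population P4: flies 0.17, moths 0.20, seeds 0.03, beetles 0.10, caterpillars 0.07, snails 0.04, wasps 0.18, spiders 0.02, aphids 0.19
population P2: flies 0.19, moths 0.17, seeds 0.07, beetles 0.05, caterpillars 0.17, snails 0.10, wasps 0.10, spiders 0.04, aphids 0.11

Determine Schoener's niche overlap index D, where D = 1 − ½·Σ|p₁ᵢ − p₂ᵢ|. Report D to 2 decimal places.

0.76

Σ|p₁ᵢ − p₂ᵢ| = 0.02 + 0.03 + 0.04 + 0.05 + 0.10 + 0.06 + 0.08 + 0.02 + 0.08 = 0.48
D = 1 − ½ × 0.48 = 1 − 0.240 = 0.7600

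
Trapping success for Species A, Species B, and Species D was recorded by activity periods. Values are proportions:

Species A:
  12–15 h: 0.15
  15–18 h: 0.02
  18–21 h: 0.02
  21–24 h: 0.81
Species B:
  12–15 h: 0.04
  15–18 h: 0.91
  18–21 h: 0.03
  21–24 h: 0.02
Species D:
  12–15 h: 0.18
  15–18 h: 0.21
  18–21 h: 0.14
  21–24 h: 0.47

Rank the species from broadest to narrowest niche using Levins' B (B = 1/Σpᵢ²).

Species D > Species A > Species B

Σp_Aᵢ² = 0.15² + 0.02² + 0.02² + 0.81² = 0.0225 + 0.0004 + 0.0004 + 0.6561 = 0.6794
B_A = 1 / 0.6794 = 1.4719
Σp_Bᵢ² = 0.04² + 0.91² + 0.03² + 0.02² = 0.0016 + 0.8281 + 0.0009 + 0.0004 = 0.8310
B_B = 1 / 0.8310 = 1.2034
Σp_Dᵢ² = 0.18² + 0.21² + 0.14² + 0.47² = 0.0324 + 0.0441 + 0.0196 + 0.2209 = 0.3170
B_D = 1 / 0.3170 = 3.1546
Ranking by B (broadest → narrowest): Species D (3.15) > Species A (1.47) > Species B (1.20)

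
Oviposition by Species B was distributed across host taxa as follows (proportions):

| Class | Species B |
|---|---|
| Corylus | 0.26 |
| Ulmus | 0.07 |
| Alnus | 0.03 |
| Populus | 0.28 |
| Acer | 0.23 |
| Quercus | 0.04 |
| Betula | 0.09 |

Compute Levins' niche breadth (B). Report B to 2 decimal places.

4.66

Σpᵢ² = 0.26² + 0.07² + 0.03² + 0.28² + 0.23² + 0.04² + 0.09² = 0.0676 + 0.0049 + 0.0009 + 0.0784 + 0.0529 + 0.0016 + 0.0081 = 0.2144
B = 1 / 0.2144 = 4.6642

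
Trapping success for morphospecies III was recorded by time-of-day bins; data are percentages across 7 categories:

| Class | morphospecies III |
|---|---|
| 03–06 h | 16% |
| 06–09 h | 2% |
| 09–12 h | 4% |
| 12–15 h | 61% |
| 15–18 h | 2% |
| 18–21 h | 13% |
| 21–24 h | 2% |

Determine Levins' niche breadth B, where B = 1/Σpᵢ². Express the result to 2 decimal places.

Convert percentages to proportions (divide by 100).
Σpᵢ² = 0.16² + 0.02² + 0.04² + 0.61² + 0.02² + 0.13² + 0.02² = 0.0256 + 0.0004 + 0.0016 + 0.3721 + 0.0004 + 0.0169 + 0.0004 = 0.4174
B = 1 / 0.4174 = 2.3958

2.40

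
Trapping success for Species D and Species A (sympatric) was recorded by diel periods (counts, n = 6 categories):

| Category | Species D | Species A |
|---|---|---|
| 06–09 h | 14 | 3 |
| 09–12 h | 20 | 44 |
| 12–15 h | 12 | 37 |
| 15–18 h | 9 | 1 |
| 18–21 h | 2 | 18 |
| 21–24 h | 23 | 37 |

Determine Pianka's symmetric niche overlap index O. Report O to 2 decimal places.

Proportions for Species D (n=80): 14/80=0.1750, 20/80=0.2500, 12/80=0.1500, 9/80=0.1125, 2/80=0.0250, 23/80=0.2875
Proportions for Species A (n=140): 3/140=0.0214, 44/140=0.3143, 37/140=0.2643, 1/140=0.0071, 18/140=0.1286, 37/140=0.2643
Σ p₁ᵢp₂ᵢ = 0.003745 + 0.078575 + 0.039645 + 0.000799 + 0.003215 + 0.075986 = 0.201965
Σp_1ᵢ² = 0.1750² + 0.2500² + 0.1500² + 0.1125² + 0.0250² + 0.2875² = 0.030625 + 0.062500 + 0.022500 + 0.012656 + 0.000625 + 0.082656 = 0.211562
Σp_2ᵢ² = 0.0214² + 0.3143² + 0.2643² + 0.0071² + 0.1286² + 0.2643² = 0.000458 + 0.098784 + 0.069854 + 0.000050 + 0.016538 + 0.069854 = 0.255538
O = 0.201965 / √(0.211562 × 0.255538) = 0.201965 / 0.2325126 = 0.8686

0.87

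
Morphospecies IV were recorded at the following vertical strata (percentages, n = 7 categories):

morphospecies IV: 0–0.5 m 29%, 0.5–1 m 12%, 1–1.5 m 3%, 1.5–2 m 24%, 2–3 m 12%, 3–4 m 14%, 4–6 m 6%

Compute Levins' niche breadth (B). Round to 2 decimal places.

5.14

Convert percentages to proportions (divide by 100).
Σpᵢ² = 0.29² + 0.12² + 0.03² + 0.24² + 0.12² + 0.14² + 0.06² = 0.0841 + 0.0144 + 0.0009 + 0.0576 + 0.0144 + 0.0196 + 0.0036 = 0.1946
B = 1 / 0.1946 = 5.1387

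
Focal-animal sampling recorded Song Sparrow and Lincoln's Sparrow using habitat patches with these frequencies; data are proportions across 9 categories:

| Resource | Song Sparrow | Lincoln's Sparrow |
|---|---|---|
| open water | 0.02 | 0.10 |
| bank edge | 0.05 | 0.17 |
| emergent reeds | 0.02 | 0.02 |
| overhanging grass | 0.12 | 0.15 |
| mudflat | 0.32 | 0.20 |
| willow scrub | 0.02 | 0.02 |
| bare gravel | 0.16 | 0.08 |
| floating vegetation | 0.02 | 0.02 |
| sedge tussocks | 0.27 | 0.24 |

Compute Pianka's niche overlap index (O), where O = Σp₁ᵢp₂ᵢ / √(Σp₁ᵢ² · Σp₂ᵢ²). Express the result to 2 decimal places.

0.90

Σ p₁ᵢp₂ᵢ = 0.0020 + 0.0085 + 0.0004 + 0.0180 + 0.0640 + 0.0004 + 0.0128 + 0.0004 + 0.0648 = 0.1713
Σp_1ᵢ² = 0.02² + 0.05² + 0.02² + 0.12² + 0.32² + 0.02² + 0.16² + 0.02² + 0.27² = 0.0004 + 0.0025 + 0.0004 + 0.0144 + 0.1024 + 0.0004 + 0.0256 + 0.0004 + 0.0729 = 0.2194
Σp_2ᵢ² = 0.10² + 0.17² + 0.02² + 0.15² + 0.20² + 0.02² + 0.08² + 0.02² + 0.24² = 0.0100 + 0.0289 + 0.0004 + 0.0225 + 0.0400 + 0.0004 + 0.0064 + 0.0004 + 0.0576 = 0.1666
O = 0.1713 / √(0.2194 × 0.1666) = 0.1713 / 0.19119 = 0.8960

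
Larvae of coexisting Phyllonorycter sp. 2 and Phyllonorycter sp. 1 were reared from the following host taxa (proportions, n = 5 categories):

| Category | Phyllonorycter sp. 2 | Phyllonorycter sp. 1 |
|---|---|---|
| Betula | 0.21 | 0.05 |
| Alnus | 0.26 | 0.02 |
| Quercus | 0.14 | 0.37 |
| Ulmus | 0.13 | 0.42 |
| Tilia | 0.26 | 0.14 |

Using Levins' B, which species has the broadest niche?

Phyllonorycter sp. 2

Σp_2ᵢ² = 0.21² + 0.26² + 0.14² + 0.13² + 0.26² = 0.0441 + 0.0676 + 0.0196 + 0.0169 + 0.0676 = 0.2158
B_2 = 1 / 0.2158 = 4.6339
Σp_1ᵢ² = 0.05² + 0.02² + 0.37² + 0.42² + 0.14² = 0.0025 + 0.0004 + 0.1369 + 0.1764 + 0.0196 = 0.3358
B_1 = 1 / 0.3358 = 2.9780
Highest B → broadest niche (most generalist): Phyllonorycter sp. 2 (B = 4.63).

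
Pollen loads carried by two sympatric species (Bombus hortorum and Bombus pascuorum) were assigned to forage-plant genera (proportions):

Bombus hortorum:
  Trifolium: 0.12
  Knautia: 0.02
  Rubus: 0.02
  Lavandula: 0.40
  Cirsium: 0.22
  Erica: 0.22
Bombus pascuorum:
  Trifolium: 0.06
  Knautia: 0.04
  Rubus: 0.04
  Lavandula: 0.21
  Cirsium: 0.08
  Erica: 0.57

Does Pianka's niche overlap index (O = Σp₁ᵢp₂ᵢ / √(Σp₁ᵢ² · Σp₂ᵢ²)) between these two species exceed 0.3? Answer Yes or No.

Σ p₁ᵢp₂ᵢ = 0.0072 + 0.0008 + 0.0008 + 0.0840 + 0.0176 + 0.1254 = 0.2358
Σp_1ᵢ² = 0.12² + 0.02² + 0.02² + 0.40² + 0.22² + 0.22² = 0.0144 + 0.0004 + 0.0004 + 0.1600 + 0.0484 + 0.0484 = 0.2720
Σp_2ᵢ² = 0.06² + 0.04² + 0.04² + 0.21² + 0.08² + 0.57² = 0.0036 + 0.0016 + 0.0016 + 0.0441 + 0.0064 + 0.3249 = 0.3822
O = 0.2358 / √(0.2720 × 0.3822) = 0.2358 / 0.32243 = 0.7313
O = 0.7313 > 0.3 → Yes.

Yes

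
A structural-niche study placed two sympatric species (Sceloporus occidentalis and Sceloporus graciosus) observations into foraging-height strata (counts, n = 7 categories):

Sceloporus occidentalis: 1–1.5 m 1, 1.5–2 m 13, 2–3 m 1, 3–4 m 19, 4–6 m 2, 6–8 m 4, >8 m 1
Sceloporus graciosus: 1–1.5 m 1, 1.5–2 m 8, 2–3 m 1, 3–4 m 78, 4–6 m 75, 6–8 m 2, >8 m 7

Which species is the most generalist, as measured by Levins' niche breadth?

Proportions for Sceloporus occidentalis (n=41): 1/41=0.0244, 13/41=0.3171, 1/41=0.0244, 19/41=0.4634, 2/41=0.0488, 4/41=0.0976, 1/41=0.0244
Proportions for Sceloporus graciosus (n=172): 1/172=0.0058, 8/172=0.0465, 1/172=0.0058, 78/172=0.4535, 75/172=0.4360, 2/172=0.0116, 7/172=0.0407
Σp_occiᵢ² = 0.0244² + 0.3171² + 0.0244² + 0.4634² + 0.0488² + 0.0976² + 0.0244² = 0.000595 + 0.100552 + 0.000595 + 0.214740 + 0.002381 + 0.009526 + 0.000595 = 0.328984
B_occi = 1 / 0.328984 = 3.0397
Σp_gracᵢ² = 0.0058² + 0.0465² + 0.0058² + 0.4535² + 0.4360² + 0.0116² + 0.0407² = 0.000034 + 0.002162 + 0.000034 + 0.205662 + 0.190096 + 0.000135 + 0.001656 = 0.399779
B_grac = 1 / 0.399779 = 2.5014
Highest B → broadest niche (most generalist): Sceloporus occidentalis (B = 3.04).

Sceloporus occidentalis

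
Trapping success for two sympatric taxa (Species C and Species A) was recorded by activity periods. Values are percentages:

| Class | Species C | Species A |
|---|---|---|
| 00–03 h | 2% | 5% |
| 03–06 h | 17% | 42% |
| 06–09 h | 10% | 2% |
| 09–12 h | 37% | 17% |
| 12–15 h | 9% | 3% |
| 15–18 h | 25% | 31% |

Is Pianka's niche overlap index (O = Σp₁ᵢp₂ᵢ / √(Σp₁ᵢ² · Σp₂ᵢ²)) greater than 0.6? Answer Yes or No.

Convert percentages to proportions (divide by 100).
Σ p₁ᵢp₂ᵢ = 0.0010 + 0.0714 + 0.0020 + 0.0629 + 0.0027 + 0.0775 = 0.2175
Σp_1ᵢ² = 0.02² + 0.17² + 0.10² + 0.37² + 0.09² + 0.25² = 0.0004 + 0.0289 + 0.0100 + 0.1369 + 0.0081 + 0.0625 = 0.2468
Σp_2ᵢ² = 0.05² + 0.42² + 0.02² + 0.17² + 0.03² + 0.31² = 0.0025 + 0.1764 + 0.0004 + 0.0289 + 0.0009 + 0.0961 = 0.3052
O = 0.2175 / √(0.2468 × 0.3052) = 0.2175 / 0.27445 = 0.7925
O = 0.7925 > 0.6 → Yes.

Yes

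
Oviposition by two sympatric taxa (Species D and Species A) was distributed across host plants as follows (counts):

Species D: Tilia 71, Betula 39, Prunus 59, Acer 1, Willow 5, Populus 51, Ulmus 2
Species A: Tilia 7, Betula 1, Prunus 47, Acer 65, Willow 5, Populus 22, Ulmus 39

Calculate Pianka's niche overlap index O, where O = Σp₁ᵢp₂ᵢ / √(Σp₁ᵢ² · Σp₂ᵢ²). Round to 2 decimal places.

Proportions for Species D (n=228): 71/228=0.3114, 39/228=0.1711, 59/228=0.2588, 1/228=0.0044, 5/228=0.0219, 51/228=0.2237, 2/228=0.0088
Proportions for Species A (n=186): 7/186=0.0376, 1/186=0.0054, 47/186=0.2527, 65/186=0.3495, 5/186=0.0269, 22/186=0.1183, 39/186=0.2097
Σ p₁ᵢp₂ᵢ = 0.011709 + 0.000924 + 0.065399 + 0.001538 + 0.000589 + 0.026464 + 0.001845 = 0.108468
Σp_1ᵢ² = 0.3114² + 0.1711² + 0.2588² + 0.0044² + 0.0219² + 0.2237² + 0.0088² = 0.096970 + 0.029275 + 0.066977 + 0.000019 + 0.000480 + 0.050042 + 0.000077 = 0.243840
Σp_2ᵢ² = 0.0376² + 0.0054² + 0.2527² + 0.3495² + 0.0269² + 0.1183² + 0.2097² = 0.001414 + 0.000029 + 0.063857 + 0.122150 + 0.000724 + 0.013995 + 0.043974 = 0.246143
O = 0.108468 / √(0.243840 × 0.246143) = 0.108468 / 0.2449888 = 0.4427

0.44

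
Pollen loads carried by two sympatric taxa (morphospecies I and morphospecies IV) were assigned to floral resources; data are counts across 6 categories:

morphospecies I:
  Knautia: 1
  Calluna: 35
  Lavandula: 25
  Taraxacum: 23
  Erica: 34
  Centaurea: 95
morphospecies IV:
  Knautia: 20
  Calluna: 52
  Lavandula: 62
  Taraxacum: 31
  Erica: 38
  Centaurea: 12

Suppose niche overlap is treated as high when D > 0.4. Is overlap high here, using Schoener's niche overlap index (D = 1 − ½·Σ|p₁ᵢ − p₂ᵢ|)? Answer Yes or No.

Proportions for morphospecies I (n=213): 1/213=0.0047, 35/213=0.1643, 25/213=0.1174, 23/213=0.1080, 34/213=0.1596, 95/213=0.4460
Proportions for morphospecies IV (n=215): 20/215=0.0930, 52/215=0.2419, 62/215=0.2884, 31/215=0.1442, 38/215=0.1767, 12/215=0.0558
Σ|p₁ᵢ − p₂ᵢ| = 0.0883 + 0.0776 + 0.1710 + 0.0362 + 0.0171 + 0.3902 = 0.7804
D = 1 − ½ × 0.7804 = 1 − 0.39020 = 0.60980
D = 0.60980 > 0.4 → Yes.

Yes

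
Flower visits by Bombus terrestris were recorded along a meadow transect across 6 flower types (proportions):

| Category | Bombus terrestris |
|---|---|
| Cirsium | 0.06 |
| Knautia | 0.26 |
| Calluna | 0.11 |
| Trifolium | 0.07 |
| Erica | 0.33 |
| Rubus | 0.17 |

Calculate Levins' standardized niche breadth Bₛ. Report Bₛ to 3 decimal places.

Σpᵢ² = 0.06² + 0.26² + 0.11² + 0.07² + 0.33² + 0.17² = 0.0036 + 0.0676 + 0.0121 + 0.0049 + 0.1089 + 0.0289 = 0.2260
B = 1 / 0.2260 = 4.42478
Bₛ = (B − 1)/(n − 1) = (4.42478 − 1)/(6 − 1) = 3.42478/5 = 0.68496

0.685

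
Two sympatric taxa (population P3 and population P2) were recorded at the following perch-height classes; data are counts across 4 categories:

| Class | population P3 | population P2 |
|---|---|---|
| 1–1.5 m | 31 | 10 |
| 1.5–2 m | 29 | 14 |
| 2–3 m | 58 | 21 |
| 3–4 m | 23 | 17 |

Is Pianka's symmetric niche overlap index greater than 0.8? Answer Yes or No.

Yes

Proportions for population P3 (n=141): 31/141=0.2199, 29/141=0.2057, 58/141=0.4113, 23/141=0.1631
Proportions for population P2 (n=62): 10/62=0.1613, 14/62=0.2258, 21/62=0.3387, 17/62=0.2742
Σ p₁ᵢp₂ᵢ = 0.035470 + 0.046447 + 0.139307 + 0.044722 = 0.265946
Σp_1ᵢ² = 0.2199² + 0.2057² + 0.4113² + 0.1631² = 0.048356 + 0.042312 + 0.169168 + 0.026602 = 0.286438
Σp_2ᵢ² = 0.1613² + 0.2258² + 0.3387² + 0.2742² = 0.026018 + 0.050986 + 0.114718 + 0.075186 = 0.266908
O = 0.265946 / √(0.286438 × 0.266908) = 0.265946 / 0.2765006 = 0.9618
O = 0.9618 > 0.8 → Yes.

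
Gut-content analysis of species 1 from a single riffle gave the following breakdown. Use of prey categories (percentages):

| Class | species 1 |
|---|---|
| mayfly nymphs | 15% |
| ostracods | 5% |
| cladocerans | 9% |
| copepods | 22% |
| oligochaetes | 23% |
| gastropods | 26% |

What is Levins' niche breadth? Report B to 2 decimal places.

Convert percentages to proportions (divide by 100).
Σpᵢ² = 0.15² + 0.05² + 0.09² + 0.22² + 0.23² + 0.26² = 0.0225 + 0.0025 + 0.0081 + 0.0484 + 0.0529 + 0.0676 = 0.2020
B = 1 / 0.2020 = 4.9505

4.95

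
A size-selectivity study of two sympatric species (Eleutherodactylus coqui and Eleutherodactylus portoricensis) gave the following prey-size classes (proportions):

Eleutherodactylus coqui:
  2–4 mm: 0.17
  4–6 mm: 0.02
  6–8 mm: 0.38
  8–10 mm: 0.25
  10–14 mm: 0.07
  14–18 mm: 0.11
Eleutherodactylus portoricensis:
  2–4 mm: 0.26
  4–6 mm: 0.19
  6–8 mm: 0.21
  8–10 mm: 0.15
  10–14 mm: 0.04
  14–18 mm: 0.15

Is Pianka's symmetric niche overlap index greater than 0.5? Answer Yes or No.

Σ p₁ᵢp₂ᵢ = 0.0442 + 0.0038 + 0.0798 + 0.0375 + 0.0028 + 0.0165 = 0.1846
Σp_1ᵢ² = 0.17² + 0.02² + 0.38² + 0.25² + 0.07² + 0.11² = 0.0289 + 0.0004 + 0.1444 + 0.0625 + 0.0049 + 0.0121 = 0.2532
Σp_2ᵢ² = 0.26² + 0.19² + 0.21² + 0.15² + 0.04² + 0.15² = 0.0676 + 0.0361 + 0.0441 + 0.0225 + 0.0016 + 0.0225 = 0.1944
O = 0.1846 / √(0.2532 × 0.1944) = 0.1846 / 0.22186 = 0.8321
O = 0.8321 > 0.5 → Yes.

Yes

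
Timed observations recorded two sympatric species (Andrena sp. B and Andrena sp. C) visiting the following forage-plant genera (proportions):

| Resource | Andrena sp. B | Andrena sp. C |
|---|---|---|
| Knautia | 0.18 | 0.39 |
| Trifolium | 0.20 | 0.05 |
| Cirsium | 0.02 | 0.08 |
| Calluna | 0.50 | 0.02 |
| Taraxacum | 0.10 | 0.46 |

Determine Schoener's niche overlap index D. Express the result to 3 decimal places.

Σ|p₁ᵢ − p₂ᵢ| = 0.21 + 0.15 + 0.06 + 0.48 + 0.36 = 1.26
D = 1 − ½ × 1.26 = 1 − 0.630 = 0.37000

0.370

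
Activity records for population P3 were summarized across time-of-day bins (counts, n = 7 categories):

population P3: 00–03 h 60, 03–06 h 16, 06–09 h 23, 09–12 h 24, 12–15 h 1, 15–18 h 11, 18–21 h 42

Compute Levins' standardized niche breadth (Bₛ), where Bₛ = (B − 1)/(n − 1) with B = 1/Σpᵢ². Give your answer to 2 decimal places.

Proportions for population P3 (n=177): 60/177=0.3390, 16/177=0.0904, 23/177=0.1299, 24/177=0.1356, 1/177=0.0056, 11/177=0.0621, 42/177=0.2373
Σpᵢ² = 0.3390² + 0.0904² + 0.1299² + 0.1356² + 0.0056² + 0.0621² + 0.2373² = 0.114921 + 0.008172 + 0.016874 + 0.018387 + 0.000031 + 0.003856 + 0.056311 = 0.218552
B = 1 / 0.218552 = 4.5756
Bₛ = (B − 1)/(n − 1) = (4.5756 − 1)/(7 − 1) = 3.5756/6 = 0.5959

0.60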